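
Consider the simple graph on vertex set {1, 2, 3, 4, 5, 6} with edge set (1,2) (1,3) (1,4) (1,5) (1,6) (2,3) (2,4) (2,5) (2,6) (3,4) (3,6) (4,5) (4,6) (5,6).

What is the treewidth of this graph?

A width-4 tree decomposition is:
Bags: B1 = {1, 2, 3, 4, 6}  B2 = {1, 2, 4, 5, 6}
Tree: B1–B2
Every bag has size at most 5, so the width is 5 − 1 = 4 and tw(G) ≤ 4. Conversely, {1, 2, 3, 4, 6} is a clique of size 5, and the vertices of any clique must share a bag in every tree decomposition; so some bag has ≥ 5 vertices and tw(G) ≥ 4. Therefore the treewidth is 4.

4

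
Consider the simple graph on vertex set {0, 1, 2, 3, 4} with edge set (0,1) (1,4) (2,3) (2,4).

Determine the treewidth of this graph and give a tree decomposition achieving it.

Treewidth 1.
Bags: B1 = {2, 3}  B2 = {2, 4}  B3 = {1, 4}  B4 = {0, 1}
Tree: B1–B2, B2–B3, B3–B4

The largest bag has 2 vertices, giving width 1; this decomposition certifies tw(G) ≤ 1. Since G has at least one edge (e.g. 3–2), it is not an edgeless graph, so tw(G) ≥ 1. Hence tw(G) = 1 exactly.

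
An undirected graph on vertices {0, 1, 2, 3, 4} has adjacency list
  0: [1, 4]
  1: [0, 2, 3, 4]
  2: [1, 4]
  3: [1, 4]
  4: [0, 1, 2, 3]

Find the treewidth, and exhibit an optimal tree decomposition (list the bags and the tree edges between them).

The largest bag has 3 vertices, giving width 2; this decomposition certifies tw(G) ≤ 2. On the other hand G contains the 3-clique {0, 1, 4}. A clique must lie in a single bag of any decomposition, so no decomposition can have width below 2. Hence tw(G) = 2 exactly.

Treewidth 2.
One optimal decomposition is:
Bags: B1 = {1, 3, 4}  B2 = {0, 1, 4}  B3 = {1, 2, 4}
Tree: B1–B2, B1–B3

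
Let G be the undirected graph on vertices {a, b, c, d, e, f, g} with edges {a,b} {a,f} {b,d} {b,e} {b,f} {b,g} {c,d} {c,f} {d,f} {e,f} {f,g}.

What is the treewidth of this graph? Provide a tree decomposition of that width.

Each bag holds 3 vertices, so the decomposition has width 2, which upper-bounds the treewidth. Conversely, {c, d, f} is a clique of size 3, and the vertices of any clique must share a bag in every tree decomposition; so some bag has ≥ 3 vertices and tw(G) ≥ 2. Therefore the treewidth is 2.

Treewidth 2.
One optimal decomposition is:
Bags: B1 = {b, f, g}  B2 = {a, b, f}  B3 = {b, e, f}  B4 = {b, d, f}  B5 = {c, d, f}
Tree: B1–B2, B1–B3, B1–B4, B4–B5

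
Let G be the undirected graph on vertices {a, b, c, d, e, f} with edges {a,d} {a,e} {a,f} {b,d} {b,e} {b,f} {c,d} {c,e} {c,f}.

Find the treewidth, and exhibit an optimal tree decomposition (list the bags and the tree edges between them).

Treewidth 3.
One optimal decomposition is:
Bags: B1 = {a, b, c, d}  B2 = {a, b, c, e}  B3 = {a, b, c, f}
Tree: B1–B2, B2–B3

Every bag has size at most 4, so the width is 4 − 1 = 3 and tw(G) ≤ 3. For the lower bound: the 4 vertex sets {b,d}, {c,e}, {a}, {f} are disjoint, each induces a connected subgraph, and every pair is joined by at least one edge of G. Contracting each set to a single vertex therefore yields K_{4} as a minor, and since treewidth is minor-monotone, tw(G) ≥ tw(K_{4}) = 3. The upper and lower bounds meet at 3, so that is the treewidth.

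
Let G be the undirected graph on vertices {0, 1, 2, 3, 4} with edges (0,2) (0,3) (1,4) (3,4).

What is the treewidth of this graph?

A width-1 tree decomposition is:
Bags: B1 = {3, 4}  B2 = {0, 3}  B3 = {0, 2}  B4 = {1, 4}
Tree: B1–B2, B2–B3, B1–B4
Each bag holds 2 vertices, so the decomposition has width 1, which upper-bounds the treewidth. Any graph with an edge has treewidth ≥ 1, and G has the edge 4–3. Hence tw(G) = 1 exactly.

1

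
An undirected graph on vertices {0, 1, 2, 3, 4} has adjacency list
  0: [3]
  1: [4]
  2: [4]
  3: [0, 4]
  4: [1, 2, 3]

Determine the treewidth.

1

A width-1 tree decomposition is:
Bags: B1 = {0, 3}  B2 = {3, 4}  B3 = {2, 4}  B4 = {1, 4}
Tree: B1–B2, B2–B3, B3–B4
Every bag has size at most 2, so the width is 2 − 1 = 1 and tw(G) ≤ 1. Since G has at least one edge (e.g. 3–0), it is not an edgeless graph, so tw(G) ≥ 1. Therefore the treewidth is 1.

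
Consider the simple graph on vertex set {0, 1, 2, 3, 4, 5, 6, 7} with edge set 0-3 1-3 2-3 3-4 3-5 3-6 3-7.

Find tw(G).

1

A width-1 tree decomposition is:
Bags: B1 = {3, 6}  B2 = {1, 3}  B3 = {0, 3}  B4 = {2, 3}  B5 = {3, 7}  B6 = {3, 4}  B7 = {3, 5}
Tree: B1–B2, B2–B3, B2–B4, B4–B5, B1–B6, B2–B7
The largest bag has 2 vertices, giving width 1; this decomposition certifies tw(G) ≤ 1. G has an edge, so its treewidth is at least 1. Combining the bounds, tw(G) = 1.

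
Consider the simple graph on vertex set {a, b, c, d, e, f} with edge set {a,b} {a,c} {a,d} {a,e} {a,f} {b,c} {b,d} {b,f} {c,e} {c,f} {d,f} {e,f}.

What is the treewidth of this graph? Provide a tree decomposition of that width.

Treewidth 3.
Bags: B1 = {a, b, c, f}  B2 = {a, b, d, f}  B3 = {a, c, e, f}
Tree: B1–B2, B1–B3

Every bag has size at most 4, so the width is 4 − 1 = 3 and tw(G) ≤ 3. Conversely, {a, b, d, f} is a clique of size 4, and the vertices of any clique must share a bag in every tree decomposition; so some bag has ≥ 4 vertices and tw(G) ≥ 3. Combining the bounds, tw(G) = 3.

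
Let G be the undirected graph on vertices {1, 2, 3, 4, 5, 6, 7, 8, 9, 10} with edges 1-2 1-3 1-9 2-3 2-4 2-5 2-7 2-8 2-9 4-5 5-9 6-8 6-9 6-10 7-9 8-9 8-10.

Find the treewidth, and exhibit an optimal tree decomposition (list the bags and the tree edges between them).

Treewidth 2.
Bags: B1 = {1, 2, 9}  B2 = {2, 7, 9}  B3 = {2, 5, 9}  B4 = {2, 8, 9}  B5 = {6, 8, 9}  B6 = {2, 4, 5}  B7 = {6, 8, 10}  B8 = {1, 2, 3}
Tree: B1–B2, B1–B3, B3–B4, B4–B5, B3–B6, B5–B7, B1–B8

The largest bag has 3 vertices, giving width 2; this decomposition certifies tw(G) ≤ 2. For the lower bound, the 3 vertices {2, 8, 9} are pairwise adjacent, and any tree decomposition puts a clique entirely inside one bag — forcing width ≥ 2. Therefore the treewidth is 2.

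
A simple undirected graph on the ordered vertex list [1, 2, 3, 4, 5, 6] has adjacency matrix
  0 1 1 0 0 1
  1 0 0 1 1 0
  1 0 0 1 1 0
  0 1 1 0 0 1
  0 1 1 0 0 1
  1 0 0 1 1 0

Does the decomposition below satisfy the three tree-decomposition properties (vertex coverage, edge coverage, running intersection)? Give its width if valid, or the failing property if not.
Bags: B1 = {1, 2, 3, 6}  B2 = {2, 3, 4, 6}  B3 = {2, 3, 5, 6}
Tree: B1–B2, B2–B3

Checking the three conditions: (i) the bags cover all of {1, 2, 3, 4, 5, 6}; (ii) for each edge, some bag contains both endpoints; (iii) the bags containing any fixed vertex form a subtree. All hold, so the decomposition is valid with width 4 − 1 = 3.

Yes; width 3.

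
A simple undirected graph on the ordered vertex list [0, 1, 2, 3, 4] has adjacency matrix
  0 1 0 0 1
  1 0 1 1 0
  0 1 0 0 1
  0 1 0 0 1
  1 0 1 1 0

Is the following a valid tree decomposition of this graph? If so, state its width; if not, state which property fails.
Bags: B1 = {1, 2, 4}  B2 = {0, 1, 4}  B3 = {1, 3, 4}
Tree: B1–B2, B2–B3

Yes; width 2.

Every vertex of G appears in some bag (union = {0, 1, 2, 3, 4}); every edge is covered by a bag; and for each vertex v the set of bags containing v is connected in the bag tree. The decomposition is therefore valid. The largest bag has 3 vertices, so the width is 2.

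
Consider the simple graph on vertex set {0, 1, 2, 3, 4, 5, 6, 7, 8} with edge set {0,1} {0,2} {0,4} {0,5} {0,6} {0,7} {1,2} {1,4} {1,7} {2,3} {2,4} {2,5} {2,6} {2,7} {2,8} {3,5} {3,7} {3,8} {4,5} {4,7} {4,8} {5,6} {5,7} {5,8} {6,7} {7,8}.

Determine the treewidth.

A width-4 tree decomposition is:
Bags: B1 = {0, 2, 4, 5, 7}  B2 = {0, 1, 2, 4, 7}  B3 = {2, 4, 5, 7, 8}  B4 = {2, 3, 5, 7, 8}  B5 = {0, 2, 5, 6, 7}
Tree: B1–B2, B1–B3, B3–B4, B1–B5
The largest bag has 5 vertices, giving width 4; this decomposition certifies tw(G) ≤ 4. Conversely, {0, 1, 2, 4, 7} is a clique of size 5, and the vertices of any clique must share a bag in every tree decomposition; so some bag has ≥ 5 vertices and tw(G) ≥ 4. The upper and lower bounds meet at 4, so that is the treewidth.

4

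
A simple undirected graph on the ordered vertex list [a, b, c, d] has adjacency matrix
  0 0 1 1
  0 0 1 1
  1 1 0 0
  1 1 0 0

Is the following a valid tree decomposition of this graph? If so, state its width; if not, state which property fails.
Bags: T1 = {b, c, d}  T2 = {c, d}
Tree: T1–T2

A tree decomposition must satisfy three properties: every vertex lies in some bag; for every edge, both endpoints lie together in some bag; and for every vertex, the bags containing it form a connected subtree. Here vertex a appears in no bag, so the decomposition is invalid.

No — vertex a appears in no bag.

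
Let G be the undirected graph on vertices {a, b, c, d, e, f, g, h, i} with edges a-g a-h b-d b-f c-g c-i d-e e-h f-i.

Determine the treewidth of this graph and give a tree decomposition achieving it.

Every bag has size at most 3, so the width is 3 − 1 = 2 and tw(G) ≤ 2. The edges b–f–i–c–g–a–h–e–d–b form a cycle, so G is not a tree and its treewidth is at least 2. The upper and lower bounds meet at 2, so that is the treewidth.

Treewidth 2.
One optimal decomposition is:
Bags: B1 = {b, f, i}  B2 = {b, c, i}  B3 = {b, c, g}  B4 = {a, b, g}  B5 = {a, b, h}  B6 = {b, e, h}  B7 = {b, d, e}
Tree: B1–B2, B2–B3, B3–B4, B4–B5, B5–B6, B6–B7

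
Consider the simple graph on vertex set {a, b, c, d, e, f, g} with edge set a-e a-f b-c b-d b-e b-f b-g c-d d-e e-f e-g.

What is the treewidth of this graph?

A width-2 tree decomposition is:
Bags: B1 = {b, e, f}  B2 = {b, e, g}  B3 = {b, d, e}  B4 = {b, c, d}  B5 = {a, e, f}
Tree: B1–B2, B1–B3, B3–B4, B1–B5
Every bag has size at most 3, so the width is 3 − 1 = 2 and tw(G) ≤ 2. On the other hand G contains the 3-clique {a, e, f}. A clique must lie in a single bag of any decomposition, so no decomposition can have width below 2. The upper and lower bounds meet at 2, so that is the treewidth.

2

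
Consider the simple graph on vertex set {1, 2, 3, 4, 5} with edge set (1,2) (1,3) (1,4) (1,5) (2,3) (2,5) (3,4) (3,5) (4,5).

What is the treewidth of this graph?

A width-3 tree decomposition is:
Bags: B1 = {1, 3, 4, 5}  B2 = {1, 2, 3, 5}
Tree: B1–B2
Every bag has size at most 4, so the width is 4 − 1 = 3 and tw(G) ≤ 3. For the lower bound, the 4 vertices {1, 2, 3, 5} are pairwise adjacent, and any tree decomposition puts a clique entirely inside one bag — forcing width ≥ 3. The upper and lower bounds meet at 3, so that is the treewidth.

3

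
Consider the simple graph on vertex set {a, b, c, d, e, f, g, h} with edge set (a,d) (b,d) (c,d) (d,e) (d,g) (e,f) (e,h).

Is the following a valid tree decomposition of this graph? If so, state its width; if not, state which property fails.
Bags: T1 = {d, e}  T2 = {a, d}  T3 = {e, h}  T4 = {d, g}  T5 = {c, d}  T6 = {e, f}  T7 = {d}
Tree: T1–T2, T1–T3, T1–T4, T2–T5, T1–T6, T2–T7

No — vertex b appears in no bag.

A tree decomposition must satisfy three properties: every vertex lies in some bag; for every edge, both endpoints lie together in some bag; and for every vertex, the bags containing it form a connected subtree. Here vertex b appears in no bag, so the decomposition is invalid.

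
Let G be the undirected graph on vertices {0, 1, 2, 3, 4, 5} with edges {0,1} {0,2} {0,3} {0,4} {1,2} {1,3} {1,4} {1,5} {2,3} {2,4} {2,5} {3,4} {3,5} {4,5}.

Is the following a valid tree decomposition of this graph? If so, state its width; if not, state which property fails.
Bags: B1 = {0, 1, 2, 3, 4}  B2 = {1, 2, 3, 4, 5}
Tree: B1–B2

Checking the three conditions: (i) the bags cover all of {0, 1, 2, 3, 4, 5}; (ii) for each edge, some bag contains both endpoints; (iii) the bags containing any fixed vertex form a subtree. All hold, so the decomposition is valid with width 5 − 1 = 4.

Yes; width 4.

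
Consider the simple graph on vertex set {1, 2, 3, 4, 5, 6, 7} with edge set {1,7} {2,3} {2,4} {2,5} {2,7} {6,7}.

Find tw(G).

A width-1 tree decomposition is:
Bags: B1 = {2, 7}  B2 = {6, 7}  B3 = {2, 3}  B4 = {2, 4}  B5 = {2, 5}  B6 = {1, 7}
Tree: B1–B2, B1–B3, B1–B4, B4–B5, B1–B6
The largest bag has 2 vertices, giving width 1; this decomposition certifies tw(G) ≤ 1. Any graph with an edge has treewidth ≥ 1, and G has the edge 2–7. Combining the bounds, tw(G) = 1.

1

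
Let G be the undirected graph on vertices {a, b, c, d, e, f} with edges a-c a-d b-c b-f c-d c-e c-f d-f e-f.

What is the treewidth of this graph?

2

A width-2 tree decomposition is:
Bags: B1 = {c, e, f}  B2 = {b, c, f}  B3 = {c, d, f}  B4 = {a, c, d}
Tree: B1–B2, B2–B3, B3–B4
The largest bag has 3 vertices, giving width 2; this decomposition certifies tw(G) ≤ 2. On the other hand G contains the 3-clique {a, c, d}. A clique must lie in a single bag of any decomposition, so no decomposition can have width below 2. The upper and lower bounds meet at 2, so that is the treewidth.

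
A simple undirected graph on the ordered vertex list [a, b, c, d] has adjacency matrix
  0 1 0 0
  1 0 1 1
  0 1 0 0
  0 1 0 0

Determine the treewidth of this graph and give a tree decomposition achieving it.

Each bag holds 2 vertices, so the decomposition has width 1, which upper-bounds the treewidth. Any graph with an edge has treewidth ≥ 1, and G has the edge d–b. Hence tw(G) = 1 exactly.

Treewidth 1.
One such decomposition:
Bags: B1 = {b, d}  B2 = {a, b}  B3 = {b, c}
Tree: B1–B2, B2–B3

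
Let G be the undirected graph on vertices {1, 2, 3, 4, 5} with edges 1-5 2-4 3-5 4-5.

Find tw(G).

A width-1 tree decomposition is:
Bags: B1 = {4, 5}  B2 = {1, 5}  B3 = {2, 4}  B4 = {3, 5}
Tree: B1–B2, B1–B3, B1–B4
Each bag holds 2 vertices, so the decomposition has width 1, which upper-bounds the treewidth. Since G has at least one edge (e.g. 5–4), it is not an edgeless graph, so tw(G) ≥ 1. Combining the bounds, tw(G) = 1.

1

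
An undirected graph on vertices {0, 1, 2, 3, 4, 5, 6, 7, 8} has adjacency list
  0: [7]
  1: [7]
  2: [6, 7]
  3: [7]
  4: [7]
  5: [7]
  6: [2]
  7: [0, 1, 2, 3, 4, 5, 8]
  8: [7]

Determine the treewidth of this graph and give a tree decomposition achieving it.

Treewidth 1.
Bags: B1 = {2, 7}  B2 = {7, 8}  B3 = {0, 7}  B4 = {5, 7}  B5 = {3, 7}  B6 = {4, 7}  B7 = {1, 7}  B8 = {2, 6}
Tree: B1–B2, B2–B3, B3–B4, B4–B5, B3–B6, B1–B7, B1–B8

Each bag holds 2 vertices, so the decomposition has width 1, which upper-bounds the treewidth. Since G has at least one edge (e.g. 2–7), it is not an edgeless graph, so tw(G) ≥ 1. Therefore the treewidth is 1.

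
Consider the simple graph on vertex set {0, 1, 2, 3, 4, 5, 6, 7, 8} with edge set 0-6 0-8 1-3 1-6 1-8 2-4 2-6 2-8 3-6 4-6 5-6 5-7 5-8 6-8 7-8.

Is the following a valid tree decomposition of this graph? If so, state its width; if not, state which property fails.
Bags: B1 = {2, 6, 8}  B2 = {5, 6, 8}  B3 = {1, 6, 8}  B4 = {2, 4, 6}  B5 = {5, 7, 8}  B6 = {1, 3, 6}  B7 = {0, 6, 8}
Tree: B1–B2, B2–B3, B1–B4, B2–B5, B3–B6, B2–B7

Every vertex of G appears in some bag (union = {0, 1, 2, 3, 4, 5, 6, 7, 8}); every edge is covered by a bag; and for each vertex v the set of bags containing v is connected in the bag tree. The decomposition is therefore valid. The largest bag has 3 vertices, so the width is 2.

Yes; width 2.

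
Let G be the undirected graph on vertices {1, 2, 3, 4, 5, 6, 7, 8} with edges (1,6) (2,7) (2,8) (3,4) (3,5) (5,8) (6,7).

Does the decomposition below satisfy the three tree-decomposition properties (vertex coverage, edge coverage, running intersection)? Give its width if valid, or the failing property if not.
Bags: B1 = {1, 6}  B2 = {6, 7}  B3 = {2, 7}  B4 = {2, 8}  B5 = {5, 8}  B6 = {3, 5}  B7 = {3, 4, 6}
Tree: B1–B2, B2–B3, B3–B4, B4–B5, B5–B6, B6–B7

A tree decomposition must satisfy three properties: every vertex lies in some bag; for every edge, both endpoints lie together in some bag; and for every vertex, the bags containing it form a connected subtree. Here bags containing vertex 6 are not connected in the tree, so the decomposition is invalid.

No — bags containing vertex 6 are not connected in the tree.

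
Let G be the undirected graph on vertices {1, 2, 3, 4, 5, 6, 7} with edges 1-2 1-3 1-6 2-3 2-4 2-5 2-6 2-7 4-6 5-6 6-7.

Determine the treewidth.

2

A width-2 tree decomposition is:
Bags: B1 = {2, 6, 7}  B2 = {1, 2, 6}  B3 = {2, 4, 6}  B4 = {1, 2, 3}  B5 = {2, 5, 6}
Tree: B1–B2, B1–B3, B2–B4, B1–B5
The largest bag has 3 vertices, giving width 2; this decomposition certifies tw(G) ≤ 2. Conversely, {1, 2, 3} is a clique of size 3, and the vertices of any clique must share a bag in every tree decomposition; so some bag has ≥ 3 vertices and tw(G) ≥ 2. Therefore the treewidth is 2.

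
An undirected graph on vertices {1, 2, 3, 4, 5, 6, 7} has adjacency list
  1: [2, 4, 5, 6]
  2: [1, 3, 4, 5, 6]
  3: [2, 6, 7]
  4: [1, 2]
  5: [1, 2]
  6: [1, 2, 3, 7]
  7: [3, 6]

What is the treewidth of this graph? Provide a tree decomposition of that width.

Each bag holds 3 vertices, so the decomposition has width 2, which upper-bounds the treewidth. For the lower bound, the 3 vertices {1, 2, 4} are pairwise adjacent, and any tree decomposition puts a clique entirely inside one bag — forcing width ≥ 2. Therefore the treewidth is 2.

Treewidth 2.
One optimal decomposition is:
Bags: B1 = {2, 3, 6}  B2 = {1, 2, 6}  B3 = {1, 2, 4}  B4 = {1, 2, 5}  B5 = {3, 6, 7}
Tree: B1–B2, B2–B3, B3–B4, B1–B5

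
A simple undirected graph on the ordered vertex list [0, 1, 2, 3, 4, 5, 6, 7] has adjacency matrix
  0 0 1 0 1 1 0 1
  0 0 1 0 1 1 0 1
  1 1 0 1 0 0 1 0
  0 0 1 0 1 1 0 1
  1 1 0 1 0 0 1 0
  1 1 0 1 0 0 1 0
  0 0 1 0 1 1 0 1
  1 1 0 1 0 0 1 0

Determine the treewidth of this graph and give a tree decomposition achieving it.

Every bag has size at most 5, so the width is 5 − 1 = 4 and tw(G) ≤ 4. For the lower bound: the 5 vertex sets {2,3}, {5,6}, {0,7}, {1}, {4} are disjoint, each induces a connected subgraph, and every pair is joined by at least one edge of G. Contracting each set to a single vertex therefore yields K_{5} as a minor, and since treewidth is minor-monotone, tw(G) ≥ tw(K_{5}) = 4. Therefore the treewidth is 4.

Treewidth 4.
Bags: B1 = {0, 1, 2, 3, 6}  B2 = {0, 1, 3, 5, 6}  B3 = {0, 1, 3, 6, 7}  B4 = {0, 1, 3, 4, 6}
Tree: B1–B2, B2–B3, B3–B4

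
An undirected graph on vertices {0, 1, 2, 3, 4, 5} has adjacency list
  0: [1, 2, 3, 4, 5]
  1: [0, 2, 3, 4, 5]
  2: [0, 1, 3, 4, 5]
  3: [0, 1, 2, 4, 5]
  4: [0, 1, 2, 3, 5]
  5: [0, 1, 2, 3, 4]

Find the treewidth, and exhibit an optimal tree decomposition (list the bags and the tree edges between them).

With just one bag of size 6, the width is 6 − 1 = 5, so tw(G) ≤ 5. Conversely, {0, 1, 2, 3, 4, 5} is a clique of size 6, and the vertices of any clique must share a bag in every tree decomposition; so some bag has ≥ 6 vertices and tw(G) ≥ 5. Therefore the treewidth is 5.

Treewidth 5.
One optimal decomposition is:
Bags: B1 = {0, 1, 2, 3, 4, 5}
Tree: (single bag)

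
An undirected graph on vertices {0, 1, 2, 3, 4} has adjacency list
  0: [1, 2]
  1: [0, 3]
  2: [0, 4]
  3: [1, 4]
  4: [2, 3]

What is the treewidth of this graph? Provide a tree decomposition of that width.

Treewidth 2.
One optimal decomposition is:
Bags: B1 = {0, 2, 4}  B2 = {0, 1, 4}  B3 = {1, 3, 4}
Tree: B1–B2, B2–B3

Each bag holds 3 vertices, so the decomposition has width 2, which upper-bounds the treewidth. The edges 4–2–0–1–3–4 form a cycle, so G is not a tree and its treewidth is at least 2. The upper and lower bounds meet at 2, so that is the treewidth.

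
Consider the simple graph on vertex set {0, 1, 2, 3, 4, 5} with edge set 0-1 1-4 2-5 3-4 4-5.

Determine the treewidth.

A width-1 tree decomposition is:
Bags: B1 = {1, 4}  B2 = {4, 5}  B3 = {0, 1}  B4 = {3, 4}  B5 = {2, 5}
Tree: B1–B2, B1–B3, B2–B4, B2–B5
Every bag has size at most 2, so the width is 2 − 1 = 1 and tw(G) ≤ 1. Since G has at least one edge (e.g. 1–4), it is not an edgeless graph, so tw(G) ≥ 1. Therefore the treewidth is 1.

1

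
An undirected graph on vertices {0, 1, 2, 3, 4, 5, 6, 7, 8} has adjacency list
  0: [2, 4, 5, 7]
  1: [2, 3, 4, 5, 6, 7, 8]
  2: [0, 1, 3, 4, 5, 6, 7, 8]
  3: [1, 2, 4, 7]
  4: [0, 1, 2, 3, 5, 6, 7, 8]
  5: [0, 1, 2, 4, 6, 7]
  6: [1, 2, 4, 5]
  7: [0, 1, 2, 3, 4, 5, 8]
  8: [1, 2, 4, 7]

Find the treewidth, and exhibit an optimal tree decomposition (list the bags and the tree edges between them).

Treewidth 4.
One optimal decomposition is:
Bags: B1 = {1, 2, 4, 5, 7}  B2 = {0, 2, 4, 5, 7}  B3 = {1, 2, 3, 4, 7}  B4 = {1, 2, 4, 7, 8}  B5 = {1, 2, 4, 5, 6}
Tree: B1–B2, B1–B3, B1–B4, B1–B5

Each bag holds 5 vertices, so the decomposition has width 4, which upper-bounds the treewidth. For the lower bound, the 5 vertices {0, 2, 4, 5, 7} are pairwise adjacent, and any tree decomposition puts a clique entirely inside one bag — forcing width ≥ 4. Hence tw(G) = 4 exactly.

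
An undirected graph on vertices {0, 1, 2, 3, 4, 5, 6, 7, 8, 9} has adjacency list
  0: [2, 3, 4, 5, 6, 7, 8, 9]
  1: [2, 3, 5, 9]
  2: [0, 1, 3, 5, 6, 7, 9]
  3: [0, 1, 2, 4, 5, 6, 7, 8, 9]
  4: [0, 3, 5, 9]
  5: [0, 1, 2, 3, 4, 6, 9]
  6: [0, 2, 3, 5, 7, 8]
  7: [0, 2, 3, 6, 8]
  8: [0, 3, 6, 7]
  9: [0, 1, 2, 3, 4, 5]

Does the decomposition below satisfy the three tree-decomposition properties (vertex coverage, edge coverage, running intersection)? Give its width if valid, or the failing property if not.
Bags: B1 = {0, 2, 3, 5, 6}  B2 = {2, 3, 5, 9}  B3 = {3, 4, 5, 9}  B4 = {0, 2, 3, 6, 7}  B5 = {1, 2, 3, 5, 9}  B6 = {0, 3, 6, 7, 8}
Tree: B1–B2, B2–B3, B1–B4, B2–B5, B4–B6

A tree decomposition must satisfy three properties: every vertex lies in some bag; for every edge, both endpoints lie together in some bag; and for every vertex, the bags containing it form a connected subtree. Here edge (0,9) lies in no bag, so the decomposition is invalid.

No — edge (0,9) lies in no bag.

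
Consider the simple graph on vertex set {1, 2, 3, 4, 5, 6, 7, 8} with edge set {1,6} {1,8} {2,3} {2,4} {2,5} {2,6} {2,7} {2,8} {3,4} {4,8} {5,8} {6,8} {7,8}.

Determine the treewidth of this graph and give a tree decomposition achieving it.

Treewidth 2.
One optimal decomposition is:
Bags: B1 = {2, 6, 8}  B2 = {2, 4, 8}  B3 = {2, 7, 8}  B4 = {2, 3, 4}  B5 = {1, 6, 8}  B6 = {2, 5, 8}
Tree: B1–B2, B2–B3, B2–B4, B1–B5, B3–B6

The largest bag has 3 vertices, giving width 2; this decomposition certifies tw(G) ≤ 2. For the lower bound, the 3 vertices {1, 6, 8} are pairwise adjacent, and any tree decomposition puts a clique entirely inside one bag — forcing width ≥ 2. Combining the bounds, tw(G) = 2.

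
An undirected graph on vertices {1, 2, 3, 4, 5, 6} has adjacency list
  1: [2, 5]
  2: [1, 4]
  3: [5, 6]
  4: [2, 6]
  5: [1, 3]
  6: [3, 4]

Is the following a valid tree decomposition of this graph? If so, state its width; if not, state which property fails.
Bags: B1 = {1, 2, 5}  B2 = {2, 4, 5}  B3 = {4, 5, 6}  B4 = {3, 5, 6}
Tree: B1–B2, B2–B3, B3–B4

Yes; width 2.

Every vertex of G appears in some bag (union = {1, 2, 3, 4, 5, 6}); every edge is covered by a bag; and for each vertex v the set of bags containing v is connected in the bag tree. The decomposition is therefore valid. The largest bag has 3 vertices, so the width is 2.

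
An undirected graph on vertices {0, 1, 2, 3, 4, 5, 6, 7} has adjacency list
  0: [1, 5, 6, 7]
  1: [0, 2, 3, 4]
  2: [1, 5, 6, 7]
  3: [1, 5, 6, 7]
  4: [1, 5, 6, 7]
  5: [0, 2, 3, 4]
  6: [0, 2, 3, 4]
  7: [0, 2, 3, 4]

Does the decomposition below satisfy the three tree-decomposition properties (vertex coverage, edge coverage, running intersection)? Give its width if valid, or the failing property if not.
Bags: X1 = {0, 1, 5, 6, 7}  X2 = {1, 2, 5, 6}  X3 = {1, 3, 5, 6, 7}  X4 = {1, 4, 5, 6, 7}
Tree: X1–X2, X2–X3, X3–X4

A tree decomposition must satisfy three properties: every vertex lies in some bag; for every edge, both endpoints lie together in some bag; and for every vertex, the bags containing it form a connected subtree. Here edge (7,2) lies in no bag, so the decomposition is invalid.

No — edge (7,2) lies in no bag.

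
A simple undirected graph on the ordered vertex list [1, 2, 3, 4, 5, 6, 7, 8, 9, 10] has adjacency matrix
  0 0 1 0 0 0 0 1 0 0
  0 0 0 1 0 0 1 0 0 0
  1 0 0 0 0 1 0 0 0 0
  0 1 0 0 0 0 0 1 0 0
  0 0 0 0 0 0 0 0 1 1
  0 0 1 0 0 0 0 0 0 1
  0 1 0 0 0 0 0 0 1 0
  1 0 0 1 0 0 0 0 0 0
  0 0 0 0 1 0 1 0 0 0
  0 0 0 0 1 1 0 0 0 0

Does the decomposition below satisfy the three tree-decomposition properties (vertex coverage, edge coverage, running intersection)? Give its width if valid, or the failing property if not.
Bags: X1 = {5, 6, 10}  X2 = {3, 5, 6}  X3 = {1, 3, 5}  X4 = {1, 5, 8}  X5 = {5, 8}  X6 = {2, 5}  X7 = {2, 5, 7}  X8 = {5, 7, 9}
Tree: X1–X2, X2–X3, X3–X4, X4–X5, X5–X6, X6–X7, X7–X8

No — vertex 4 appears in no bag.

A tree decomposition must satisfy three properties: every vertex lies in some bag; for every edge, both endpoints lie together in some bag; and for every vertex, the bags containing it form a connected subtree. Here vertex 4 appears in no bag, so the decomposition is invalid.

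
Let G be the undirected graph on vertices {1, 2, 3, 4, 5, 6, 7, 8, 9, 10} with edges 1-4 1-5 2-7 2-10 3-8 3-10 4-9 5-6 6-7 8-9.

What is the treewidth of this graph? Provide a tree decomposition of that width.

Treewidth 2.
One optimal decomposition is:
Bags: B1 = {3, 8, 9}  B2 = {3, 4, 9}  B3 = {1, 3, 4}  B4 = {1, 3, 5}  B5 = {3, 5, 6}  B6 = {3, 6, 7}  B7 = {2, 3, 7}  B8 = {2, 3, 10}
Tree: B1–B2, B2–B3, B3–B4, B4–B5, B5–B6, B6–B7, B7–B8

The largest bag has 3 vertices, giving width 2; this decomposition certifies tw(G) ≤ 2. For the lower bound, G contains the cycle 3–8–9–4–1–5–6–7–2–10–3, so G is not a forest; only forests have treewidth ≤ 1, hence tw(G) ≥ 2. Hence tw(G) = 2 exactly.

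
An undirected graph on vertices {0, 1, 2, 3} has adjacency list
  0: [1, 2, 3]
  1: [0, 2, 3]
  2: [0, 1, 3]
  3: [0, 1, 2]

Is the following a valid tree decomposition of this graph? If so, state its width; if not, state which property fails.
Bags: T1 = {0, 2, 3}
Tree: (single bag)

A tree decomposition must satisfy three properties: every vertex lies in some bag; for every edge, both endpoints lie together in some bag; and for every vertex, the bags containing it form a connected subtree. Here vertex 1 appears in no bag, so the decomposition is invalid.

No — vertex 1 appears in no bag.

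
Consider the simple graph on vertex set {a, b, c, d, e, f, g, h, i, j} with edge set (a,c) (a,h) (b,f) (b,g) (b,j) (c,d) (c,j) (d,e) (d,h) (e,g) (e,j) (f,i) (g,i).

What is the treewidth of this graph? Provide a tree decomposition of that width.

Each bag holds 3 vertices, so the decomposition has width 2, which upper-bounds the treewidth. The edges f–i–g–b–f form a cycle, so G is not a tree and its treewidth is at least 2. Therefore the treewidth is 2.

Treewidth 2.
One optimal decomposition is:
Bags: B1 = {b, f, i}  B2 = {b, g, i}  B3 = {b, g, j}  B4 = {e, g, j}  B5 = {c, e, j}  B6 = {c, d, e}  B7 = {a, c, d}  B8 = {a, d, h}
Tree: B1–B2, B2–B3, B3–B4, B4–B5, B5–B6, B6–B7, B7–B8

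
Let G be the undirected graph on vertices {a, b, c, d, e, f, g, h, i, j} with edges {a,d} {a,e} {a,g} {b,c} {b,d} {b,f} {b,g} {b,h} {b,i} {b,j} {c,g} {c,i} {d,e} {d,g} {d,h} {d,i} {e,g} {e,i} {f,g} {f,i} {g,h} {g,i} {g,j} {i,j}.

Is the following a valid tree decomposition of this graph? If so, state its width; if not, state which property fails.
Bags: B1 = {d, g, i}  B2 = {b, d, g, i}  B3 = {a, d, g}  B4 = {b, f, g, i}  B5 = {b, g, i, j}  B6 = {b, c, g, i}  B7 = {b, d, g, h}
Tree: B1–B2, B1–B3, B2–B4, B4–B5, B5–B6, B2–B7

No — vertex e appears in no bag.

A tree decomposition must satisfy three properties: every vertex lies in some bag; for every edge, both endpoints lie together in some bag; and for every vertex, the bags containing it form a connected subtree. Here vertex e appears in no bag, so the decomposition is invalid.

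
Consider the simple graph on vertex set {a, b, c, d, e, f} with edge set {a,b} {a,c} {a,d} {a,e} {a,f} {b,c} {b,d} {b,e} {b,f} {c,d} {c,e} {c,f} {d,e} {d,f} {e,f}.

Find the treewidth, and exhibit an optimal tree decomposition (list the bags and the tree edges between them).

Treewidth 5.
One optimal decomposition is:
Bags: B1 = {a, b, c, d, e, f}
Tree: (single bag)

A single bag containing all 6 vertices is trivially a valid decomposition of width 5. On the other hand G contains the 6-clique {a, b, c, d, e, f}. A clique must lie in a single bag of any decomposition, so no decomposition can have width below 5. Hence tw(G) = 5 exactly.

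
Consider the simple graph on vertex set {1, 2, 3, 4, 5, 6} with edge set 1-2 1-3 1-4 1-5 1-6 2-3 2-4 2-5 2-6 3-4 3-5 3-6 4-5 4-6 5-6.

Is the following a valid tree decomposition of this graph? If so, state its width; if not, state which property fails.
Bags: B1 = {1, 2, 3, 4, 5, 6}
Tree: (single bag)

Yes; width 5.

Checking the three conditions: (i) the bags cover all of {1, 2, 3, 4, 5, 6}; (ii) for each edge, some bag contains both endpoints; (iii) the bags containing any fixed vertex form a subtree. All hold, so the decomposition is valid with width 6 − 1 = 5.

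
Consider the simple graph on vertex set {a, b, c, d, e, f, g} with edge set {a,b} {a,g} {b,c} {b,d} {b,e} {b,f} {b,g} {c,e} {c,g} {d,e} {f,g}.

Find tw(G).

A width-2 tree decomposition is:
Bags: B1 = {b, c, g}  B2 = {b, c, e}  B3 = {b, f, g}  B4 = {b, d, e}  B5 = {a, b, g}
Tree: B1–B2, B1–B3, B2–B4, B3–B5
The largest bag has 3 vertices, giving width 2; this decomposition certifies tw(G) ≤ 2. For the lower bound, the 3 vertices {b, d, e} are pairwise adjacent, and any tree decomposition puts a clique entirely inside one bag — forcing width ≥ 2. Combining the bounds, tw(G) = 2.

2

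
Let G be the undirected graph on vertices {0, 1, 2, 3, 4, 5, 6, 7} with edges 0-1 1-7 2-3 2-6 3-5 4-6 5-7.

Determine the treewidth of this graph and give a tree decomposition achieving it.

Treewidth 1.
One such decomposition:
Bags: B1 = {4, 6}  B2 = {2, 6}  B3 = {2, 3}  B4 = {3, 5}  B5 = {5, 7}  B6 = {1, 7}  B7 = {0, 1}
Tree: B1–B2, B2–B3, B3–B4, B4–B5, B5–B6, B6–B7

The largest bag has 2 vertices, giving width 1; this decomposition certifies tw(G) ≤ 1. Any graph with an edge has treewidth ≥ 1, and G has the edge 4–6. Combining the bounds, tw(G) = 1.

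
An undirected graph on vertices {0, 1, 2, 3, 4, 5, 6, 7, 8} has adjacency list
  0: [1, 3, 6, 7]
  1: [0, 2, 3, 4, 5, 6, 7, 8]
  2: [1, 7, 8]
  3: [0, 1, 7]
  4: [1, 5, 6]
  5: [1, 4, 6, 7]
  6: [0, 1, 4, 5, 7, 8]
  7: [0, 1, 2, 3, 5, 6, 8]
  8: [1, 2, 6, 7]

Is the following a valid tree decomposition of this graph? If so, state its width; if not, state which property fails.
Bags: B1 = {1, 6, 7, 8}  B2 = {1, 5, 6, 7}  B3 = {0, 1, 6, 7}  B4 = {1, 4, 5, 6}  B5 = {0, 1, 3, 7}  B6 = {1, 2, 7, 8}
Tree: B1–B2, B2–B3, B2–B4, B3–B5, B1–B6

Every vertex of G appears in some bag (union = {0, 1, 2, 3, 4, 5, 6, 7, 8}); every edge is covered by a bag; and for each vertex v the set of bags containing v is connected in the bag tree. The decomposition is therefore valid. The largest bag has 4 vertices, so the width is 3.

Yes; width 3.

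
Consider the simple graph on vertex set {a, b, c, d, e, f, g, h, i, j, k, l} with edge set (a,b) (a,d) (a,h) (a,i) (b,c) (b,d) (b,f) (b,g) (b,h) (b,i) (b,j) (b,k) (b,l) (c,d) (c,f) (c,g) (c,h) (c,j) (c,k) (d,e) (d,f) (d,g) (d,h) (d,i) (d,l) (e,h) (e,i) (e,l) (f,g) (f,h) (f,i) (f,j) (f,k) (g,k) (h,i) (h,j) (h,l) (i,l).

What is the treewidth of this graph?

4

A width-4 tree decomposition is:
Bags: B1 = {b, c, d, f, h}  B2 = {b, c, d, f, g}  B3 = {b, d, f, h, i}  B4 = {b, d, h, i, l}  B5 = {b, c, f, g, k}  B6 = {b, c, f, h, j}  B7 = {a, b, d, h, i}  B8 = {d, e, h, i, l}
Tree: B1–B2, B1–B3, B3–B4, B2–B5, B1–B6, B4–B7, B4–B8
Every bag has size at most 5, so the width is 5 − 1 = 4 and tw(G) ≤ 4. For the lower bound, the 5 vertices {d, e, h, i, l} are pairwise adjacent, and any tree decomposition puts a clique entirely inside one bag — forcing width ≥ 4. Combining the bounds, tw(G) = 4.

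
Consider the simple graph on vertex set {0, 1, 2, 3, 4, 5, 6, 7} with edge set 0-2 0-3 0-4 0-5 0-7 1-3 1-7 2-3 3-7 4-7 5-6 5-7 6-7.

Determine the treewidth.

A width-2 tree decomposition is:
Bags: B1 = {0, 2, 3}  B2 = {0, 3, 7}  B3 = {0, 5, 7}  B4 = {1, 3, 7}  B5 = {0, 4, 7}  B6 = {5, 6, 7}
Tree: B1–B2, B2–B3, B2–B4, B2–B5, B3–B6
Each bag holds 3 vertices, so the decomposition has width 2, which upper-bounds the treewidth. For the lower bound, the 3 vertices {0, 2, 3} are pairwise adjacent, and any tree decomposition puts a clique entirely inside one bag — forcing width ≥ 2. The upper and lower bounds meet at 2, so that is the treewidth.

2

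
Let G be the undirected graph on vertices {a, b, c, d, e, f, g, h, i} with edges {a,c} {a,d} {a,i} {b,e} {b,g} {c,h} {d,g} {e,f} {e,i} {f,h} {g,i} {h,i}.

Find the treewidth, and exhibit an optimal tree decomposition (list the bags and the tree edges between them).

Treewidth 3.
One optimal decomposition is:
Bags: B1 = {b, d, e, g}  B2 = {d, e, g, i}  B3 = {a, d, e, i}  B4 = {a, e, f, i}  B5 = {a, f, h, i}  B6 = {a, c, f, h}
Tree: B1–B2, B2–B3, B3–B4, B4–B5, B5–B6

Every bag has size at most 4, so the width is 4 − 1 = 3 and tw(G) ≤ 3. For the lower bound: the 4 vertex sets {b,d,g}, {e}, {i}, {a,c,f,h} are disjoint, each induces a connected subgraph, and every pair is joined by at least one edge of G. Contracting each set to a single vertex therefore yields K_{4} as a minor, and since treewidth is minor-monotone, tw(G) ≥ tw(K_{4}) = 3. Hence tw(G) = 3 exactly.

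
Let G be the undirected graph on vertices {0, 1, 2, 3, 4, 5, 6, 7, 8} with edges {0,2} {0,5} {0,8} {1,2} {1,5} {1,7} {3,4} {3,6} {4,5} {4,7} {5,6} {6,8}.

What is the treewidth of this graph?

3

A width-3 tree decomposition is:
Bags: B1 = {1, 2, 4, 7}  B2 = {1, 2, 4, 5}  B3 = {0, 2, 4, 5}  B4 = {0, 3, 4, 5}  B5 = {0, 3, 5, 6}  B6 = {0, 3, 6, 8}
Tree: B1–B2, B2–B3, B3–B4, B4–B5, B5–B6
Every bag has size at most 4, so the width is 4 − 1 = 3 and tw(G) ≤ 3. For the lower bound: the 4 vertex sets {1,2,7}, {4}, {5}, {0,3,6,8} are disjoint, each induces a connected subgraph, and every pair is joined by at least one edge of G. Contracting each set to a single vertex therefore yields K_{4} as a minor, and since treewidth is minor-monotone, tw(G) ≥ tw(K_{4}) = 3. Therefore the treewidth is 3.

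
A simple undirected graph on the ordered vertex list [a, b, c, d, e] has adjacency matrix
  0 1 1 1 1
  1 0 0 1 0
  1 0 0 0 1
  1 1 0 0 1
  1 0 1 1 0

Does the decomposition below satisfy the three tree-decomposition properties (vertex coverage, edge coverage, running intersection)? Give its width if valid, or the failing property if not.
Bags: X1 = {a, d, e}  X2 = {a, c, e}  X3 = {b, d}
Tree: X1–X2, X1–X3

A tree decomposition must satisfy three properties: every vertex lies in some bag; for every edge, both endpoints lie together in some bag; and for every vertex, the bags containing it form a connected subtree. Here edge (a,b) lies in no bag, so the decomposition is invalid.

No — edge (a,b) lies in no bag.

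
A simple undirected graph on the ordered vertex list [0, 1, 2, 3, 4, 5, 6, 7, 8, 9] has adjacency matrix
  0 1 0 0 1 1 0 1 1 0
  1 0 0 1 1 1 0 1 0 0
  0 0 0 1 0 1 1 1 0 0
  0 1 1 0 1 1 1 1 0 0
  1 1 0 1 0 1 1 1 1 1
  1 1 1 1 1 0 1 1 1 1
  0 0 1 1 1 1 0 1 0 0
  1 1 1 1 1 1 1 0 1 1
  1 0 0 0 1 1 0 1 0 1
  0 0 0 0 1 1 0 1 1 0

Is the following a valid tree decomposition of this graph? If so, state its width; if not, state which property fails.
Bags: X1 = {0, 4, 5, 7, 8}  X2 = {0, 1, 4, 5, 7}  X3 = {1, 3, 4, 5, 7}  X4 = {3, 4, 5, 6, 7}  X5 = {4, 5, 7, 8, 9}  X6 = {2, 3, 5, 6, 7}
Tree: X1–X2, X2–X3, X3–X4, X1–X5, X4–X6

Every vertex of G appears in some bag (union = {0, 1, 2, 3, 4, 5, 6, 7, 8, 9}); every edge is covered by a bag; and for each vertex v the set of bags containing v is connected in the bag tree. The decomposition is therefore valid. The largest bag has 5 vertices, so the width is 4.

Yes; width 4.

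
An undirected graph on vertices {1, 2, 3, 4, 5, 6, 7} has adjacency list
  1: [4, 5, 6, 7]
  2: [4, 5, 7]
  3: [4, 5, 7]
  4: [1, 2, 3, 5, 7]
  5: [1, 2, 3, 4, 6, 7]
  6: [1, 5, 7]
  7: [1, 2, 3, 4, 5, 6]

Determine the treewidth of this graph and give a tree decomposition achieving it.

Treewidth 3.
One such decomposition:
Bags: B1 = {2, 4, 5, 7}  B2 = {1, 4, 5, 7}  B3 = {3, 4, 5, 7}  B4 = {1, 5, 6, 7}
Tree: B1–B2, B2–B3, B2–B4

The largest bag has 4 vertices, giving width 3; this decomposition certifies tw(G) ≤ 3. Conversely, {1, 4, 5, 7} is a clique of size 4, and the vertices of any clique must share a bag in every tree decomposition; so some bag has ≥ 4 vertices and tw(G) ≥ 3. Therefore the treewidth is 3.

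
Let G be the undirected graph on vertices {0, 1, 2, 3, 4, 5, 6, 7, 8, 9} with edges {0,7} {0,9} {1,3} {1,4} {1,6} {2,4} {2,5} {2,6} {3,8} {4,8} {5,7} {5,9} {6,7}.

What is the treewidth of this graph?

2

A width-2 tree decomposition is:
Bags: B1 = {0, 7, 9}  B2 = {5, 7, 9}  B3 = {5, 6, 7}  B4 = {2, 5, 6}  B5 = {1, 2, 6}  B6 = {1, 2, 4}  B7 = {1, 3, 4}  B8 = {3, 4, 8}
Tree: B1–B2, B2–B3, B3–B4, B4–B5, B5–B6, B6–B7, B7–B8
The largest bag has 3 vertices, giving width 2; this decomposition certifies tw(G) ≤ 2. Since 0–9–5–7–0 is a cycle in G, G is not acyclic. Forests are exactly the graphs of treewidth ≤ 1, so tw(G) ≥ 2. Therefore the treewidth is 2.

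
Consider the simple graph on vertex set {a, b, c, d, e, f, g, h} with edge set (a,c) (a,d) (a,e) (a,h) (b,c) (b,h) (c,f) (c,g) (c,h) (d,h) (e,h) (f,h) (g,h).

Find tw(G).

A width-2 tree decomposition is:
Bags: B1 = {a, e, h}  B2 = {a, c, h}  B3 = {c, g, h}  B4 = {a, d, h}  B5 = {c, f, h}  B6 = {b, c, h}
Tree: B1–B2, B2–B3, B1–B4, B2–B5, B5–B6
The largest bag has 3 vertices, giving width 2; this decomposition certifies tw(G) ≤ 2. On the other hand G contains the 3-clique {a, d, h}. A clique must lie in a single bag of any decomposition, so no decomposition can have width below 2. The upper and lower bounds meet at 2, so that is the treewidth.

2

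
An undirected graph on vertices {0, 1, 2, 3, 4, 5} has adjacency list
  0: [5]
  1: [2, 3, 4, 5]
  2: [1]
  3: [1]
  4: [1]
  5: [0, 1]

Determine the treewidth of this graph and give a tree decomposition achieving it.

Treewidth 1.
Bags: B1 = {1, 3}  B2 = {1, 4}  B3 = {1, 2}  B4 = {1, 5}  B5 = {0, 5}
Tree: B1–B2, B1–B3, B3–B4, B4–B5

The largest bag has 2 vertices, giving width 1; this decomposition certifies tw(G) ≤ 1. Any graph with an edge has treewidth ≥ 1, and G has the edge 3–1. The upper and lower bounds meet at 1, so that is the treewidth.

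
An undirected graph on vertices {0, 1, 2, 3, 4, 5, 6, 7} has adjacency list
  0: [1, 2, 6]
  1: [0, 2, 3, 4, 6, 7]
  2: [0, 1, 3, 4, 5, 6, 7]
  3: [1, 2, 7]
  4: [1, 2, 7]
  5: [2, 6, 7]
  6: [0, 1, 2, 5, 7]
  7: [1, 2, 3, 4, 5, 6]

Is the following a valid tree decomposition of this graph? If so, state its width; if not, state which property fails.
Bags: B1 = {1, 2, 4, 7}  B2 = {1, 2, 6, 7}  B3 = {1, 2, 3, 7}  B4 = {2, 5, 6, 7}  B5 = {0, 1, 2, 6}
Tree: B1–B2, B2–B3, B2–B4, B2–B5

Vertex coverage: the bags together contain {0, 1, 2, 3, 4, 5, 6, 7}, the full vertex set. Edge coverage: each edge of G has both endpoints in at least one bag. Running intersection: for every vertex, the bags containing it form a connected subtree. All three properties hold, so this is a valid tree decomposition of width max|bag| − 1 = 3, and hence tw(G) ≤ 3.

Yes; width 3.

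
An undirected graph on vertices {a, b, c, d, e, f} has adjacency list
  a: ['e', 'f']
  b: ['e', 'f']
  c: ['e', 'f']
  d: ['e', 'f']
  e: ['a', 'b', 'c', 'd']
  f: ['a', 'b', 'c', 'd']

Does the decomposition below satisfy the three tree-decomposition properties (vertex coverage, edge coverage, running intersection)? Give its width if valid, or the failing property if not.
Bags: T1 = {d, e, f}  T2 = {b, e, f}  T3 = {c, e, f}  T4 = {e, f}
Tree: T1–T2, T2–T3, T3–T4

No — vertex a appears in no bag.

A tree decomposition must satisfy three properties: every vertex lies in some bag; for every edge, both endpoints lie together in some bag; and for every vertex, the bags containing it form a connected subtree. Here vertex a appears in no bag, so the decomposition is invalid.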